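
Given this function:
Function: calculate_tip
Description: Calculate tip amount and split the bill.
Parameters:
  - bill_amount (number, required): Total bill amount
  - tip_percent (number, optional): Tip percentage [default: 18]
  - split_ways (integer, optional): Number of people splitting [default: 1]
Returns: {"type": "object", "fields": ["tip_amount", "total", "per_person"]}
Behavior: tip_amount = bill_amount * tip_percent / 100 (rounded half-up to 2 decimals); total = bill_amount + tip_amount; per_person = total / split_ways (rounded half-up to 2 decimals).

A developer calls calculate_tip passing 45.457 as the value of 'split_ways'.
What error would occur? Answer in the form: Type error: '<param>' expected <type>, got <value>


Spec: 'split_ways' is declared as integer; 45.457 is a non-integer number.
Type error: 'split_ways' expected integer, got 45.457


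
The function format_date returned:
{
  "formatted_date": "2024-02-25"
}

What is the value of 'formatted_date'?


2024-02-25


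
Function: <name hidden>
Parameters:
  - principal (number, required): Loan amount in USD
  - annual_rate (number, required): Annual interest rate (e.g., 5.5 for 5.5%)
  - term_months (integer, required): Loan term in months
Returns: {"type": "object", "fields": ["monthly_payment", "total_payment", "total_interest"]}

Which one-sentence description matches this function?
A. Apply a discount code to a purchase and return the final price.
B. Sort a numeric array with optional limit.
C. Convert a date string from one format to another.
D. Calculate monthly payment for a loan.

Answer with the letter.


Parameters principal, annual_rate, term_months and return ["monthly_payment", "total_payment", "total_interest"] fit: Calculate monthly payment for a loan.
D


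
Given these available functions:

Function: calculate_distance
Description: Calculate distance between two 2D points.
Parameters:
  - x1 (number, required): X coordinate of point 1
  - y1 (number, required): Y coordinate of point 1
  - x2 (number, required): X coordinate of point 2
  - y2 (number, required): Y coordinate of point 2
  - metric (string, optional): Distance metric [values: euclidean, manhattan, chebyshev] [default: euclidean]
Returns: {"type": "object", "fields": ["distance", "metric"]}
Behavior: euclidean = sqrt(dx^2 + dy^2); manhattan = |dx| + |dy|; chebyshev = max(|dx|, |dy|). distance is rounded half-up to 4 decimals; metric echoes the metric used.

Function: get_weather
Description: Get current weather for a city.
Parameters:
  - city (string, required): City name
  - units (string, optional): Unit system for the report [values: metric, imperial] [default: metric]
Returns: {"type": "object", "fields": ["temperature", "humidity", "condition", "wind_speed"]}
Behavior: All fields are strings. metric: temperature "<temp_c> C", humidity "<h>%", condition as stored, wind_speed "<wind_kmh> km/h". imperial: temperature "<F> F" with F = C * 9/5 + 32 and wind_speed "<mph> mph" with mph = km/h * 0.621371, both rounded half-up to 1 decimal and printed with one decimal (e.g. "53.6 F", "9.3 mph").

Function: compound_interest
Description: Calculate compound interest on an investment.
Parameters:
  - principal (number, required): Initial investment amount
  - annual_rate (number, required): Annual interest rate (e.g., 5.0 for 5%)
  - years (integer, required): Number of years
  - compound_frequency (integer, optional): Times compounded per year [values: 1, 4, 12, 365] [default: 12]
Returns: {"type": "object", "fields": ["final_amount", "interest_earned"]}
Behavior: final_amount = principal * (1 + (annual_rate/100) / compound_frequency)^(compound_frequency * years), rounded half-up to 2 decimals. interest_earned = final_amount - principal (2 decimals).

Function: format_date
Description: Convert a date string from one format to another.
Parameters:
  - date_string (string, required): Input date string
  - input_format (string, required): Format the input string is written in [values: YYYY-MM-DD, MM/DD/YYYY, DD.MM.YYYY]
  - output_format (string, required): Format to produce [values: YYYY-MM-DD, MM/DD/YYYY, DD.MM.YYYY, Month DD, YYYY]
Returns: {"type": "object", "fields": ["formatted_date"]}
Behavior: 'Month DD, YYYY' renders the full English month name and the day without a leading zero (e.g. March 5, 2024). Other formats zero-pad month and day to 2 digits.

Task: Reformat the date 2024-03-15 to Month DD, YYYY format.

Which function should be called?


The task needs a function whose description is: Convert a date string from one format to another.
format_date


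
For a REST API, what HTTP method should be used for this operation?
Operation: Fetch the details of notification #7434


GET = read, POST = create, PUT = update/replace, DELETE = remove
This operation is a read.
GET


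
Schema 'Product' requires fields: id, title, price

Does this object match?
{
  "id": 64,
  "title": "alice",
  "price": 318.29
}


Checking required fields... All present.
Valid - all required fields present


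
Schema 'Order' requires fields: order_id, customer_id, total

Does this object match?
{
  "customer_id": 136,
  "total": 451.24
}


Checking required fields...
Missing: order_id
Invalid - missing required field 'order_id'


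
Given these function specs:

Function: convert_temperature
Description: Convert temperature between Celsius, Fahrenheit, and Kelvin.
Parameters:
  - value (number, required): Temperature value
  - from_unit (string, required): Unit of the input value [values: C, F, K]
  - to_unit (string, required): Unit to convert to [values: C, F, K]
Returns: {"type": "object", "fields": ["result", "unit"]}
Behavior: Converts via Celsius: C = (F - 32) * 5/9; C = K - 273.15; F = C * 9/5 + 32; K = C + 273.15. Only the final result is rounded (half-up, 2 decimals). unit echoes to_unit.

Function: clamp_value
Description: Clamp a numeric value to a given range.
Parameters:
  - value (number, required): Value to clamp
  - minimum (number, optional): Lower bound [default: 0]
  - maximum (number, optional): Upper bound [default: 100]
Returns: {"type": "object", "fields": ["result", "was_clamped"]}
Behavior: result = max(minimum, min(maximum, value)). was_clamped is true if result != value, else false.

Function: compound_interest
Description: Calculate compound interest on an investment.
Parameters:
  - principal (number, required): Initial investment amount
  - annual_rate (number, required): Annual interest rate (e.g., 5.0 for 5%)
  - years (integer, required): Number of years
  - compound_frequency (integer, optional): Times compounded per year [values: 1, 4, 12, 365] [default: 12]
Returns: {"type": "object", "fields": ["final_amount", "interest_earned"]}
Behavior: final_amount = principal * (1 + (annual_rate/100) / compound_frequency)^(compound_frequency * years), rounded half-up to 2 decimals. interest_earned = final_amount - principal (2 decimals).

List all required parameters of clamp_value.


Parameters of clamp_value and their required/optional flag:
  value: required
  minimum: optional
  maximum: optional
value


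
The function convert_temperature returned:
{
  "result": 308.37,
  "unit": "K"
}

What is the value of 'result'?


308.37


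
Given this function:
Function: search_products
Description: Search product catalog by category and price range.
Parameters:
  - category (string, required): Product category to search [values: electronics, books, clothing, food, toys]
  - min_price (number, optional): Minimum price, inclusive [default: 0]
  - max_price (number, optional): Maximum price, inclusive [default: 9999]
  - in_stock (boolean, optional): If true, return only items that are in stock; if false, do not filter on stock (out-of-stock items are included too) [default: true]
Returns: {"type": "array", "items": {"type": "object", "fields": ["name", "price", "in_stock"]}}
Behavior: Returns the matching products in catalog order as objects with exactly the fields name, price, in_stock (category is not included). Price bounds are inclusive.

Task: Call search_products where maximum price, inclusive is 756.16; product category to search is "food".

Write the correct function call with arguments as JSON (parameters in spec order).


Mapping each described value to its parameter name:
  'Maximum price, inclusive' -> max_price = 756.16
  'Product category to search' -> category = "food"
search_products({"category": "food", "max_price": 756.16})


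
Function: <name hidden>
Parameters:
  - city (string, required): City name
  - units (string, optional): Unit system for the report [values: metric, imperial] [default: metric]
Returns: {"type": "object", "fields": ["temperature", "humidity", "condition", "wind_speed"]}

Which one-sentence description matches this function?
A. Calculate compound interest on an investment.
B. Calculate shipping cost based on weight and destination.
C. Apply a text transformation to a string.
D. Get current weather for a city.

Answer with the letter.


Parameters city, units and return ["temperature", "humidity", "condition", "wind_speed"] fit: Get current weather for a city.
D


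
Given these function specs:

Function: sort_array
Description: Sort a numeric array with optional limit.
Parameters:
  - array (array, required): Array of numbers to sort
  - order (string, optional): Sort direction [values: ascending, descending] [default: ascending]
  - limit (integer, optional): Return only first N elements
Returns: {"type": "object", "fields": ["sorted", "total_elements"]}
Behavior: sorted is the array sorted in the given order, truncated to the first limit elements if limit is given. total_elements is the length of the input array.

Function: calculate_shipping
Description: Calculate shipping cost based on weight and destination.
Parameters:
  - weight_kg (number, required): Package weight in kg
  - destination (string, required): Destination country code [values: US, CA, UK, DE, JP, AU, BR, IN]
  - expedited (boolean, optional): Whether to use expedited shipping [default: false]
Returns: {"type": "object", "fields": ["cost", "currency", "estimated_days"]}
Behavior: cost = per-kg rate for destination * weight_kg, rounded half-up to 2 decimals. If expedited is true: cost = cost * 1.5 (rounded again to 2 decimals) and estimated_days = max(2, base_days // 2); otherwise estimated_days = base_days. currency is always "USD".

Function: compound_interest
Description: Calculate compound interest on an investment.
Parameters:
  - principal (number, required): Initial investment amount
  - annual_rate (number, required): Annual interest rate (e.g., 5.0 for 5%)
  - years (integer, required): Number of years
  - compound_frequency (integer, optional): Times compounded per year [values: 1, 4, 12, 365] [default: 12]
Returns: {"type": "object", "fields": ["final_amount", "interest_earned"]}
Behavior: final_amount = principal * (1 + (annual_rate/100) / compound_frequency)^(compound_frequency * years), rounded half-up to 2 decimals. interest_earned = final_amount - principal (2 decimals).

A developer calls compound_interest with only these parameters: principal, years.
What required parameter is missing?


Required parameters: principal, annual_rate, years
Provided: principal, years
Missing: annual_rate
annual_rate


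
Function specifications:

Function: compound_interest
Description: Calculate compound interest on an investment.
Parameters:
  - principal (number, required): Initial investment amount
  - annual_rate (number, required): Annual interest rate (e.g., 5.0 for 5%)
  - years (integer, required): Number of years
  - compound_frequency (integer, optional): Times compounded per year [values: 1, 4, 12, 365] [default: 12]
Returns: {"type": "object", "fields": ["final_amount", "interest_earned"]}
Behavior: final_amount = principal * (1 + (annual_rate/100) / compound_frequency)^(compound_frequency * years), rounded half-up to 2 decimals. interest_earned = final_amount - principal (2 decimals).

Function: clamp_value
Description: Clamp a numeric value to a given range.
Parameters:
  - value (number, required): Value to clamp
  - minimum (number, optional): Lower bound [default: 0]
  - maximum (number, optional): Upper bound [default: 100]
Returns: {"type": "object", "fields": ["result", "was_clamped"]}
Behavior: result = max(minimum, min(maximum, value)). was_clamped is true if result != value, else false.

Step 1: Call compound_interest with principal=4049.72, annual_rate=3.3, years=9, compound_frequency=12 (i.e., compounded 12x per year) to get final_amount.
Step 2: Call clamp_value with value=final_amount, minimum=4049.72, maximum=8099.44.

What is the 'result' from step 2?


Step 1: compound_interest
  rate per period = 3.3/100/12 = 0.00275 (keep full precision); periods = 12 * 9 = 108
  (1 + 0.00275)^108 = 1.34526682
  final_amount = 4049.72 * 1.34526682 = 5447.953944 -> 5447.95
  interest_earned = 5447.95 - 4049.72 = 1398.23
  -> final_amount = 5447.95
Step 2: clamp_value(value=5447.95, minimum=4049.72, maximum=8099.44)
  result = max(4049.72, min(8099.44, 5447.95)) = max(4049.72, 5447.95) = 5447.95
  was_clamped = (5447.95 != 5447.95) = false
  -> result = 5447.95
5447.95


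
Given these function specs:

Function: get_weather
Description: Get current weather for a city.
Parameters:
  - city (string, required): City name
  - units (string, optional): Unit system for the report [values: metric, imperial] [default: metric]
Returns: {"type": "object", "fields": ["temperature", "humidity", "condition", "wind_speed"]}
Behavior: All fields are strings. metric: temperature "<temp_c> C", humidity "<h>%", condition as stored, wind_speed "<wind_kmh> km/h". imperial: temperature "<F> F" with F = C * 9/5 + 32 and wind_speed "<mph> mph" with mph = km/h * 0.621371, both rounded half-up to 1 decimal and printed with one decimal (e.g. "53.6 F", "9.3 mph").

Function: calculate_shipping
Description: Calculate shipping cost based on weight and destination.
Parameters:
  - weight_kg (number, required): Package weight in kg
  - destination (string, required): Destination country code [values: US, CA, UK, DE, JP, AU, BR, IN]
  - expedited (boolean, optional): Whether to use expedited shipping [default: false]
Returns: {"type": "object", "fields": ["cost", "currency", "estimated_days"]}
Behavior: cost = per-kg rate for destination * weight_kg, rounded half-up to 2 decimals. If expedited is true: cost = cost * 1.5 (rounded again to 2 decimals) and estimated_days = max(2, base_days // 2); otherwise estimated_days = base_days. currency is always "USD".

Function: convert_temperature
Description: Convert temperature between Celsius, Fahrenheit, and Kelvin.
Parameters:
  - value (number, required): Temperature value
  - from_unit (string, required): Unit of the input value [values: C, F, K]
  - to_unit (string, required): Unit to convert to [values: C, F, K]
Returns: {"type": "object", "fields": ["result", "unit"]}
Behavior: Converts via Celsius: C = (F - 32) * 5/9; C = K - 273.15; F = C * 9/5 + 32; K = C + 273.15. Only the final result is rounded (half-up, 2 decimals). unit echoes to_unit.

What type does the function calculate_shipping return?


The calculate_shipping spec declares Returns: {"type": "object", "fields": ["cost", "currency", "estimated_days"]}
Type:
object


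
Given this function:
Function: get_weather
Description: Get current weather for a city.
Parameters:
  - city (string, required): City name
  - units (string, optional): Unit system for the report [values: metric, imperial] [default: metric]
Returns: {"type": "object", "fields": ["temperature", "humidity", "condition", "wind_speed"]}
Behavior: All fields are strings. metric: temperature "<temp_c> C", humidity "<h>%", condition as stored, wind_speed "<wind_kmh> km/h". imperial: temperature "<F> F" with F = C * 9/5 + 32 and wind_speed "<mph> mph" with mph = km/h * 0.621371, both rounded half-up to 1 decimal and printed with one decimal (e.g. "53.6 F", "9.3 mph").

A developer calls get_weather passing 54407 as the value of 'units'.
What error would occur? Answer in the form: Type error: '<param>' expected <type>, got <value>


Spec: 'units' is declared as string; 54407 is an integer.
Type error: 'units' expected string, got 54407


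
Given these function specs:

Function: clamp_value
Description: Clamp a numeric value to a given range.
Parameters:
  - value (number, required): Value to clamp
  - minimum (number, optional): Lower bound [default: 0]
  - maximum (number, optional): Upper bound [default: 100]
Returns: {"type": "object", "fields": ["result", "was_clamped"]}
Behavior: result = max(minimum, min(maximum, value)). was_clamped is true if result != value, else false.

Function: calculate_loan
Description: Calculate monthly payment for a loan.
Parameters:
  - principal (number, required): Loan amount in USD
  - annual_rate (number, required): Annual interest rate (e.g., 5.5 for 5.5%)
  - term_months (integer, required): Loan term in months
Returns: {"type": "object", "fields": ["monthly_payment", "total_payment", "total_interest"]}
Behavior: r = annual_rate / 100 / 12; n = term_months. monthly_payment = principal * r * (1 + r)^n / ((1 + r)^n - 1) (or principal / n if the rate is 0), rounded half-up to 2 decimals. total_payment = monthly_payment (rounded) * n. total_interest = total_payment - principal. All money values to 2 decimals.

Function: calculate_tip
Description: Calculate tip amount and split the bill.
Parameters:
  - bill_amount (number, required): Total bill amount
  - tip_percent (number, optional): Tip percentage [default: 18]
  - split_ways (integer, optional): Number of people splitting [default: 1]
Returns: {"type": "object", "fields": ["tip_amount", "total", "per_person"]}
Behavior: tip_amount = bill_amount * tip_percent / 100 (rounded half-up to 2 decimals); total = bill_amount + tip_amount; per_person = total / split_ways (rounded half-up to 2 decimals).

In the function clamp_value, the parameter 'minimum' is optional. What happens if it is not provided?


The clamp_value spec declares:
  - minimum (number, optional): Lower bound [default: 0]
It defaults to 0


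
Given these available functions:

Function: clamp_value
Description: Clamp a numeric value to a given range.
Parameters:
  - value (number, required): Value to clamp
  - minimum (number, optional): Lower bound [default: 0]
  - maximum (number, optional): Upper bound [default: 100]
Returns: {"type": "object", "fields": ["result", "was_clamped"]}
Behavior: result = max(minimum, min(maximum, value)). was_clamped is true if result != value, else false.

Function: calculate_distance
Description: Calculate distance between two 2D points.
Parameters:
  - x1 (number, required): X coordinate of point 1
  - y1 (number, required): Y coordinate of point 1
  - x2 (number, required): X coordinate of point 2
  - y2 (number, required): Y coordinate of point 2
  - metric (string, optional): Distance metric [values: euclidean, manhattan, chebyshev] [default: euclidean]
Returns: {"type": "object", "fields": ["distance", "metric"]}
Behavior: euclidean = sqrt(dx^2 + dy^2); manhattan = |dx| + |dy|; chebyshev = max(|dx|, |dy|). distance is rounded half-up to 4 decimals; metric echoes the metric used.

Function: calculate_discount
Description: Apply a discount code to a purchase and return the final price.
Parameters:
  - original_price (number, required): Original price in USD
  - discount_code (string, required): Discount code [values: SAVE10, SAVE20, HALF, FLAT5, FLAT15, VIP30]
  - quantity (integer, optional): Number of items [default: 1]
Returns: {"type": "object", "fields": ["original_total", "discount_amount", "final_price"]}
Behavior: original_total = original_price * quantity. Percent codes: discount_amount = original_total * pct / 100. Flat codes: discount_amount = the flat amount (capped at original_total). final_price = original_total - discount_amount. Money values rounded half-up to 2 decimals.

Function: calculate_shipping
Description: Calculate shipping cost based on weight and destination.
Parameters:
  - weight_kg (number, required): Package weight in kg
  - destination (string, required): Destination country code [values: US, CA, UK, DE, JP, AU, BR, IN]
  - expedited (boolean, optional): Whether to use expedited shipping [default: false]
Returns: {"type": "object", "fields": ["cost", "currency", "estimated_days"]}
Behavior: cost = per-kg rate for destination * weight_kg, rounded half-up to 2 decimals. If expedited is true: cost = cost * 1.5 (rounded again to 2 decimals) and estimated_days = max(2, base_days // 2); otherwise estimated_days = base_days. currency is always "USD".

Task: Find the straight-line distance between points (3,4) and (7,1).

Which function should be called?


The task needs a function whose description is: Calculate distance between two 2D points.
calculate_distance


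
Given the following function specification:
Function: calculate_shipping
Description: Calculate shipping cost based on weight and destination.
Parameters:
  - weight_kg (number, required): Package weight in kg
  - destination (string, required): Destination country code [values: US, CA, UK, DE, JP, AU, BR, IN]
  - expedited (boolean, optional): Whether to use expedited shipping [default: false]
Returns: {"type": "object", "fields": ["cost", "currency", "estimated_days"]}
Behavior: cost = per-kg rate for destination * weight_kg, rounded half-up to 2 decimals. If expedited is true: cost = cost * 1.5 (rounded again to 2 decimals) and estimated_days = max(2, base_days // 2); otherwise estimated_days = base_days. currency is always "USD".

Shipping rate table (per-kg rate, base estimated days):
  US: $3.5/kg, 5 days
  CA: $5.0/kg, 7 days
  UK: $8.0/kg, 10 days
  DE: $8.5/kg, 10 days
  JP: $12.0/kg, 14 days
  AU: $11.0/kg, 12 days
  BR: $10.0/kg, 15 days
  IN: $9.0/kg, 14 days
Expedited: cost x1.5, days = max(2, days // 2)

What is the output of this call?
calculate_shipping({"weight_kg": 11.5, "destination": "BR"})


Defaults applied: expedited=false
Rate for BR: $10.0/kg, base 15 days
cost = 10.0 * 11.5 = 115 -> 115.00
expedited not set/false: estimated_days = 15
Output:
{"cost": 115.0, "currency": "USD", "estimated_days": 15}


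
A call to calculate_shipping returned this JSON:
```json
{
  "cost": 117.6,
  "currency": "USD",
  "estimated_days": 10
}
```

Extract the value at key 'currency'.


USD


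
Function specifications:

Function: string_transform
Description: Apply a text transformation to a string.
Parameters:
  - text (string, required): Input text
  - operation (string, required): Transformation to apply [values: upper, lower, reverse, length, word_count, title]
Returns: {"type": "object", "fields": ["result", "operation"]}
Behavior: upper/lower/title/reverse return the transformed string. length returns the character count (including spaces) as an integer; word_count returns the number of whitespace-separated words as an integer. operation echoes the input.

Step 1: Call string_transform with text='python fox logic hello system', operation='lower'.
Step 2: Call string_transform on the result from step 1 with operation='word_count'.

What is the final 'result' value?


Step 1: string_transform(text='python fox logic hello system', operation='lower')
  -> result = 'python fox logic hello system'
Step 2: string_transform(text='python fox logic hello system', operation='word_count')
  words: python, fox, logic, hello, system -> 5
  -> result = 5
5


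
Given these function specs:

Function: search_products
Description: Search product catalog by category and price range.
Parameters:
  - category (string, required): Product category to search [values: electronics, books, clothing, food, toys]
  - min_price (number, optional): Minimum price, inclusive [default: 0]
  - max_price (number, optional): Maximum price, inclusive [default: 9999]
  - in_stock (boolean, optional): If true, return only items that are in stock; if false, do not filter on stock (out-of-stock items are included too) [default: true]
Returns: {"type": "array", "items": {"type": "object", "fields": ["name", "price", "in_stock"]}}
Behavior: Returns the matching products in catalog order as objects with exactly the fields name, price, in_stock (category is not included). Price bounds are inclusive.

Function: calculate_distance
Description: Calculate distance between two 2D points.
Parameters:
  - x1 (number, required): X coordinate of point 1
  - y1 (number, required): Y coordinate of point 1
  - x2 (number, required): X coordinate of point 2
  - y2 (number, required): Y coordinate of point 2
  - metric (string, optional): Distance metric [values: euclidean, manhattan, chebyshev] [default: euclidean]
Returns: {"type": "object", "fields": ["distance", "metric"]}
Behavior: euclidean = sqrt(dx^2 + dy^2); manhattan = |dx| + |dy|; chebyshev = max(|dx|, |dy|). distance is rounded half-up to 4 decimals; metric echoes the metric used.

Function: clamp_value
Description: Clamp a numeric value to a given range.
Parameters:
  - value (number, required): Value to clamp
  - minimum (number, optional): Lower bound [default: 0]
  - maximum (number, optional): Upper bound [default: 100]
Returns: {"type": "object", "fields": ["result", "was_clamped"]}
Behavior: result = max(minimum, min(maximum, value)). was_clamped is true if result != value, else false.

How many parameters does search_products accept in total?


Parameters of search_products: category (required), min_price (optional), max_price (optional), in_stock (optional)
Total:
4


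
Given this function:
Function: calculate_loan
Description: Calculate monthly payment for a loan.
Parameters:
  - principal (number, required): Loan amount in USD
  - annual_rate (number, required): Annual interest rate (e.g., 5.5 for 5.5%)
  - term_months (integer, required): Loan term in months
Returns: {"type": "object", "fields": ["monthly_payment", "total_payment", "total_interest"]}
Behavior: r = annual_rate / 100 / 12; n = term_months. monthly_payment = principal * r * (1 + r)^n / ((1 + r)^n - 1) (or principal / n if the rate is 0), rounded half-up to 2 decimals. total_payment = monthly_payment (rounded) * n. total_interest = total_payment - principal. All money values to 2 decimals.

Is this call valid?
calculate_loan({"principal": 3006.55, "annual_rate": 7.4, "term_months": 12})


Checking all required parameters present and types match... All valid.
Valid


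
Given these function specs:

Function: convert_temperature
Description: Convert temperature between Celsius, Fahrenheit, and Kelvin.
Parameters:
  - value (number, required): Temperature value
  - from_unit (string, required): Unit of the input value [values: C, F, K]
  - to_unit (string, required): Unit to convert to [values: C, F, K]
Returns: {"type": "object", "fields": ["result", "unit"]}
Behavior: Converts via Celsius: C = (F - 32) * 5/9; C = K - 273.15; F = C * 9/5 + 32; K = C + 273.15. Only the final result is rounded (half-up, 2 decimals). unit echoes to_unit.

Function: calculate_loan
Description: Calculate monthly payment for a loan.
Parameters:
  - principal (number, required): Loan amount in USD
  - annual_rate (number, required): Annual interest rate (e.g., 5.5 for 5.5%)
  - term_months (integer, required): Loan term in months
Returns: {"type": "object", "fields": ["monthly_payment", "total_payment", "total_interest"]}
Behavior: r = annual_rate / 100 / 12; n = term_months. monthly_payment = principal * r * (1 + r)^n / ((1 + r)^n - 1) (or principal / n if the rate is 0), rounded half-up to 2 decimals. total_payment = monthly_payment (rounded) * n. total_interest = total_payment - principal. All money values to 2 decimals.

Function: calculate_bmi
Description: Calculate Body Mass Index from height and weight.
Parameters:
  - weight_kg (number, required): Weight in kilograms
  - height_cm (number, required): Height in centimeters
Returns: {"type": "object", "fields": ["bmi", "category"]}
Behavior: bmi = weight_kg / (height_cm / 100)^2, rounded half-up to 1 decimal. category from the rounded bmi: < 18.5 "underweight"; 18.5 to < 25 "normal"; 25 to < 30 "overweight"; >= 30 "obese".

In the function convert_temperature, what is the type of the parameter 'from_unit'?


The convert_temperature spec declares:
  - from_unit (string, required): Unit of the input value [values: C, F, K]
Type:
string


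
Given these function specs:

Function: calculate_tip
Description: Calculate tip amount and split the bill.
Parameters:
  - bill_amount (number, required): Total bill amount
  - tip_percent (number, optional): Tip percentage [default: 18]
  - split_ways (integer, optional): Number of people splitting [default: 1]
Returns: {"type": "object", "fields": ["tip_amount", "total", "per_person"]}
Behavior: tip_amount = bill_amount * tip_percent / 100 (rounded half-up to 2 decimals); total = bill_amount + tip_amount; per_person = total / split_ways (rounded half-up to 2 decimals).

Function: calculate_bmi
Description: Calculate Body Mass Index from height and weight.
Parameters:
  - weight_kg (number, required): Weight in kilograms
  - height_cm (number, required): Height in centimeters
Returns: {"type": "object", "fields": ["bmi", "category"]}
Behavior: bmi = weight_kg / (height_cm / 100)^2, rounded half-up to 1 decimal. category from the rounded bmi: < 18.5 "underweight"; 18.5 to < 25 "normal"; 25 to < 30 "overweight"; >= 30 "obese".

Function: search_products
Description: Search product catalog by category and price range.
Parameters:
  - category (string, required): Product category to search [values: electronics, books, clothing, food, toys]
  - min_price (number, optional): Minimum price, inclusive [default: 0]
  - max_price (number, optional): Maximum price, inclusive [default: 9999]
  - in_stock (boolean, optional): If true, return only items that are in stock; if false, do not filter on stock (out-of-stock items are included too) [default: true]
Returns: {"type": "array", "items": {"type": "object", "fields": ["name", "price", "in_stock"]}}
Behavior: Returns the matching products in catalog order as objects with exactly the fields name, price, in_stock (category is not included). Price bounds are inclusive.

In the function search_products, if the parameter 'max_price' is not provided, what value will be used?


The search_products spec declares:
  - max_price (number, optional): Maximum price, inclusive [default: 9999]
Default:
9999


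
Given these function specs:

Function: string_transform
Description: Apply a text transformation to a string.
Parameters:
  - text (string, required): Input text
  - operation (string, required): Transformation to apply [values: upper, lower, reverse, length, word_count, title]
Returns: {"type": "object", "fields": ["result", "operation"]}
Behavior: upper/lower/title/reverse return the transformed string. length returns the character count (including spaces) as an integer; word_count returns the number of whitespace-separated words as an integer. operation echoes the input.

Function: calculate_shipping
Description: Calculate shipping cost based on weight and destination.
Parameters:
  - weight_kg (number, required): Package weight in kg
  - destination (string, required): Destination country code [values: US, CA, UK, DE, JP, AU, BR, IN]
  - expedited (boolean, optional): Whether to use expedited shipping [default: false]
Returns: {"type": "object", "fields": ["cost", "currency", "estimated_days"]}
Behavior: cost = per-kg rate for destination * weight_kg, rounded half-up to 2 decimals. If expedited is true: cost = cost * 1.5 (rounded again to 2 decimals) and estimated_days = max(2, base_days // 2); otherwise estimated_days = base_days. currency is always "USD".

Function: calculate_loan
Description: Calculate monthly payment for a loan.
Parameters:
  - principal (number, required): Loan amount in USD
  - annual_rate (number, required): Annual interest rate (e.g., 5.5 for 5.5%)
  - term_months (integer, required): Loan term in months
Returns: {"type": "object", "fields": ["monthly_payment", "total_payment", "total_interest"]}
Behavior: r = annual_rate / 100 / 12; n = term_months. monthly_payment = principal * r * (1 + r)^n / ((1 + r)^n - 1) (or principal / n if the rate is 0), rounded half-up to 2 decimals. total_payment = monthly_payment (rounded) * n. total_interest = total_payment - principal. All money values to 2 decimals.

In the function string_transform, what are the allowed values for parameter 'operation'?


The string_transform spec declares:
  - operation (string, required): Transformation to apply [values: upper, lower, reverse, length, word_count, title]
Allowed values:
upper, lower, reverse, length, word_count, title


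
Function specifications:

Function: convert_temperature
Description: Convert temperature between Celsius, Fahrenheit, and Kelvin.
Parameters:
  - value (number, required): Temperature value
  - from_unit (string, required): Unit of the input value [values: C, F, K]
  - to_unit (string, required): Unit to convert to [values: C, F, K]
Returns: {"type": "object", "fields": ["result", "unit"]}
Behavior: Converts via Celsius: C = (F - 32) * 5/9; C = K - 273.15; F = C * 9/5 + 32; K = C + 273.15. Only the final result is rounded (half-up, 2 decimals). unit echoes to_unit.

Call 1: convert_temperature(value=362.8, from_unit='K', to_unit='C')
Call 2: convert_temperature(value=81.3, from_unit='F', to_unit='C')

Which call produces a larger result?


Call 1:
  To C: 362.8 - 273.15 = 89.65
  Target is C: 89.65
  Round to 2 decimals: 89.65
  -> 89.65 C
Call 2:
  To C: (81.3 - 32) * 5/9 = 27.388889
  Target is C: 27.388889
  Round to 2 decimals: 27.39
  -> 27.39 C
Call 1 (89.65 C)


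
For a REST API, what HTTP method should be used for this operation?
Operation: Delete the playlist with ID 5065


GET = read, POST = create, PUT = update/replace, DELETE = remove
This operation is a removal.
DELETE


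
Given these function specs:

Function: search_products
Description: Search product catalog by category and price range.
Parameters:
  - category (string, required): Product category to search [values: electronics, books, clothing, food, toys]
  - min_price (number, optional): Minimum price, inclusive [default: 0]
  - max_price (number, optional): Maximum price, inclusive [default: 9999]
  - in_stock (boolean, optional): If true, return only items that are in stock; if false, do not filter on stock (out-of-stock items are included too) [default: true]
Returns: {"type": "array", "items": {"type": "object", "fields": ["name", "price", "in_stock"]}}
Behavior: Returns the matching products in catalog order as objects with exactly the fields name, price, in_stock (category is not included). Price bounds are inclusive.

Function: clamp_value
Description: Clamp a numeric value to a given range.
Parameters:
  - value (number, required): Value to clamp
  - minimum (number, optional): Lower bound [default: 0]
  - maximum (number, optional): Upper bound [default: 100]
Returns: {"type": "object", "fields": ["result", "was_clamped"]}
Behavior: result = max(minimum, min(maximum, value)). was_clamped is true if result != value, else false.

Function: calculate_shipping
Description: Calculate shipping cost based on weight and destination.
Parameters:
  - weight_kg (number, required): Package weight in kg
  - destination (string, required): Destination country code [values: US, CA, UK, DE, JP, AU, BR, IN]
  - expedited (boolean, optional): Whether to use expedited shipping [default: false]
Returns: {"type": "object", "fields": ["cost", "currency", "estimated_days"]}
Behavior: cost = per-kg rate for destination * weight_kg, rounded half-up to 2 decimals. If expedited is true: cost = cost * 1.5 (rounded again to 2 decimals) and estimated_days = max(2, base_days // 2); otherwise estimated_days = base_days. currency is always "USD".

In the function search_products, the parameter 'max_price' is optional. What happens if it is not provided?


The search_products spec declares:
  - max_price (number, optional): Maximum price, inclusive [default: 9999]
It defaults to 9999


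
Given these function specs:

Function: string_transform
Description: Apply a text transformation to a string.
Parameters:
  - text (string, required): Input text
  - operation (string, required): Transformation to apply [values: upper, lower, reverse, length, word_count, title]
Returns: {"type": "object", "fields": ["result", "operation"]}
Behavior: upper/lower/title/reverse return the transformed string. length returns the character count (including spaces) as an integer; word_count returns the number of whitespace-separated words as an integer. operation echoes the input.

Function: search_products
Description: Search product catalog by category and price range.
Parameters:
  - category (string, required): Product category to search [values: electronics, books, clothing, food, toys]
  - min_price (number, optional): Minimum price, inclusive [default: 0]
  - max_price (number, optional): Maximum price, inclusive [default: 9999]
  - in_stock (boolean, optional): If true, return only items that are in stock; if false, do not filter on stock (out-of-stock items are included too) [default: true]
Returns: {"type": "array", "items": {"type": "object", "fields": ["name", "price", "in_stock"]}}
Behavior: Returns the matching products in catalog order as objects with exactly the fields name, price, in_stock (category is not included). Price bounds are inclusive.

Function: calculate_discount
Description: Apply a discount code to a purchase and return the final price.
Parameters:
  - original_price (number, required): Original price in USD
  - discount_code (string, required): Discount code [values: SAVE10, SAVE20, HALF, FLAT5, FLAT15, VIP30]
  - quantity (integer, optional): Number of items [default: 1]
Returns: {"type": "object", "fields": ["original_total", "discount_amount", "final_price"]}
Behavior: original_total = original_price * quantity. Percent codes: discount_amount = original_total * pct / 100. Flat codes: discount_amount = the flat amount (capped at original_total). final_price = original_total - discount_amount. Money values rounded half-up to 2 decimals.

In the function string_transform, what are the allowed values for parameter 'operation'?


The string_transform spec declares:
  - operation (string, required): Transformation to apply [values: upper, lower, reverse, length, word_count, title]
Allowed values:
upper, lower, reverse, length, word_count, title


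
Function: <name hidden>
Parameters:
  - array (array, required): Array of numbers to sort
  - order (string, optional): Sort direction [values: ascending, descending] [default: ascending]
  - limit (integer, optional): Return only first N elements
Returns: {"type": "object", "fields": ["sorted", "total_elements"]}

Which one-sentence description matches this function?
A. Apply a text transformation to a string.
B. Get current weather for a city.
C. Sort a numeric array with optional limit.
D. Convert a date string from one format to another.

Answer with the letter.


Parameters array, order, limit and return ["sorted", "total_elements"] fit: Sort a numeric array with optional limit.
C


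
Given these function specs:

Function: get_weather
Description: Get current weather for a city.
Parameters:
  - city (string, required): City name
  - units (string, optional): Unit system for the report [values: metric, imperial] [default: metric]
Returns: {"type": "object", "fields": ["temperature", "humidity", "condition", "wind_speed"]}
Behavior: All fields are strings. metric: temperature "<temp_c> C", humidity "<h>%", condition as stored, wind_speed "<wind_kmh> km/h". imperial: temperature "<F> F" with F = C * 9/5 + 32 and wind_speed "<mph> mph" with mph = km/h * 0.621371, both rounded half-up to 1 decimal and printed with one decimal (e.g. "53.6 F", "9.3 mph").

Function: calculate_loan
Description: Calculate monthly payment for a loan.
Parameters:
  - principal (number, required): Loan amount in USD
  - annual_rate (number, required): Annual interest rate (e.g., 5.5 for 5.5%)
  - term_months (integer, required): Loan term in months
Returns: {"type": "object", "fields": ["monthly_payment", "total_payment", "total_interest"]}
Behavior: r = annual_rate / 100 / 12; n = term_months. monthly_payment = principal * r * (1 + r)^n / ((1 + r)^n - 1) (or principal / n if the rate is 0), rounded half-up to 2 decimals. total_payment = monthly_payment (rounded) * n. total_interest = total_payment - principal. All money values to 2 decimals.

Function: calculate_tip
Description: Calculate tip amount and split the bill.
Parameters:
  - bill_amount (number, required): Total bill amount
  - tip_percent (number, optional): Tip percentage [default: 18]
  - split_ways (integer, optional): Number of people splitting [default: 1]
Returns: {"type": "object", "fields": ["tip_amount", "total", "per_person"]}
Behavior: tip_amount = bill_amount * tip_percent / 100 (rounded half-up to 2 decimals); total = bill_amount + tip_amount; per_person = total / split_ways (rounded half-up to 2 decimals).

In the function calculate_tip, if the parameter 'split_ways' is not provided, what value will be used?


The calculate_tip spec declares:
  - split_ways (integer, optional): Number of people splitting [default: 1]
Default:
1
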